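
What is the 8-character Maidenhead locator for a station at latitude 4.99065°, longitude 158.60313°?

QJ94hx27

Add 180° to longitude and 90° to latitude: 338.60313, 94.99065.
Field: lon ⌊338.60313/20⌋ = 16 → Q; lat ⌊94.99065/10⌋ = 9 → J.
Square: lon ⌊18.60313/2⌋ = 9; lat ⌊4.99065/1⌋ = 4.
Subsquare: lon ⌊0.60313/0.0833333⌋ = 7 → h; lat ⌊0.99065/0.0416667⌋ = 23 → x.
Extended square: lon ⌊0.01980/0.00833333⌋ = 2; lat ⌊0.03232/0.00416667⌋ = 7.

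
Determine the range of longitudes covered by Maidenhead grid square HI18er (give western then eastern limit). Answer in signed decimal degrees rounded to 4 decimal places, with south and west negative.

Field H=7, I=8: +7·20° lon, +8·10° lat → SW at lon -40°, lat -10°.
Square 1, 8: +1·2° lon, +8·1° lat → SW at lon -38°, lat -2°.
Subsquare e=4, r=17: +4·0.0833333° lon, +17·0.0416667° lat → SW at lon -37.6667°, lat -1.29167°.
Cell spans 0.0833333° lon × 0.0416667° lat.
west -37.6667, east -37.5833.

-37.6667, -37.5833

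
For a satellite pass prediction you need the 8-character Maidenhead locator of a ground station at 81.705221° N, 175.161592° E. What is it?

RR71nq99

Add 180° to longitude and 90° to latitude: 355.16159, 171.70522.
Field (20°×10°, letters A–R): 355.16159/20 → 17 → R, 171.70522/10 → 17 → R; chars RR.
Square (2°×1°, digits 0–9): 15.16159/2 → 7, 1.70522/1 → 1; chars 71.
Subsquare (5′×2.5′, letters a–x): 1.16159/0.0833333 → 13 → n, 0.70522/0.0416667 → 16 → q; chars nq.
Extended square (30″×15″, digits 0–9): 0.07826/0.00833333 → 9, 0.03855/0.00416667 → 9; chars 99.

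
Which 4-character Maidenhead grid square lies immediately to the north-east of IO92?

JO03

Longitude square 9; +1 → 10, wraps to 0, carry into field.
Longitude field I = 8; +1 → 9 = J.
Latitude square 2; +1 → 3.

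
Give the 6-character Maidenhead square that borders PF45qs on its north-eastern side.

Longitude subsquare q = 16; +1 → 17 = r.
Latitude subsquare s = 18; +1 → 19 = t.

PF45rt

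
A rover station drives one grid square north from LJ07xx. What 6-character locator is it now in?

LJ08xa

Latitude subsquare x = 23; +1 → 24, wraps to 0 = a, carry into square.
Latitude square 7; +1 → 8.
The longitude characters are unchanged.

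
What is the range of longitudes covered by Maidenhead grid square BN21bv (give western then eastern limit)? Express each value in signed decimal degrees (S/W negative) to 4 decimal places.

Field B=1, N=13: +1·20° lon, +13·10° lat → SW at lon -160°, lat 40°.
Square 2, 1: +2·2° lon, +1·1° lat → SW at lon -156°, lat 41°.
Subsquare b=1, v=21: +1·0.0833333° lon, +21·0.0416667° lat → SW at lon -155.917°, lat 41.875°.
Cell spans 0.0833333° lon × 0.0416667° lat.
west -155.9167, east -155.8333.

-155.9167, -155.8333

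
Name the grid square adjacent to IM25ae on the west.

IM15xe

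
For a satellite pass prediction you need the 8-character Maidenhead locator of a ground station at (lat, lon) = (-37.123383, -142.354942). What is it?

BF82tv70

Shift to the Maidenhead origin (180°W, 90°S): lon 37.64506, lat 52.87662.
Field: lon ⌊37.64506/20⌋ = 1 → B; lat ⌊52.87662/10⌋ = 5 → F.
Square: lon ⌊17.64506/2⌋ = 8; lat ⌊2.87662/1⌋ = 2.
Subsquare: lon ⌊1.64506/0.0833333⌋ = 19 → t; lat ⌊0.87662/0.0416667⌋ = 21 → v.
Extended square: lon ⌊0.06172/0.00833333⌋ = 7; lat ⌊0.00162/0.00416667⌋ = 0.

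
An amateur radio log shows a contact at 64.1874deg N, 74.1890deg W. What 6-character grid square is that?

Offset from 180°W / 90°S: lon 105.8110°, lat 154.1874°.
Field: lon ⌊105.8110/20⌋ = 5 → F; lat ⌊154.1874/10⌋ = 15 → P.
Square: lon ⌊5.8110/2⌋ = 2; lat ⌊4.1874/1⌋ = 4.
Subsquare: lon ⌊1.8110/0.0833333⌋ = 21 → v; lat ⌊0.1874/0.0416667⌋ = 4 → e.

FP24ve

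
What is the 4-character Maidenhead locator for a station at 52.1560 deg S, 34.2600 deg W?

HD27

Shift to the Maidenhead origin (180°W, 90°S): lon 145.74, lat 37.84.
Field (20°×10°, letters A–R): lon ⌊145.74/20⌋ = 7 → H; lat ⌊37.84/10⌋ = 3 → D.
Square (2°×1°, digits 0–9): lon ⌊5.74/2⌋ = 2; lat ⌊7.84/1⌋ = 7.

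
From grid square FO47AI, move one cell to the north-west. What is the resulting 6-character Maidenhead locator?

Longitude subsquare a = 0; −1 → -1, wraps to 23 = x, carry into square.
Longitude square 4; −1 → 3.
Latitude subsquare i = 8; +1 → 9 = j.

FO37xj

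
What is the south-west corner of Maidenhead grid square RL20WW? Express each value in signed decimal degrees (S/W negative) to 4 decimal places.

20.9167, 165.8333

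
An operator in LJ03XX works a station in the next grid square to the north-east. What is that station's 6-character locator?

LJ14aa

Longitude subsquare x = 23; +1 → 24, wraps to 0 = a, carry into square.
Longitude square 0; +1 → 1.
Latitude subsquare x = 23; +1 → 24, wraps to 0 = a, carry into square.
Latitude square 3; +1 → 4.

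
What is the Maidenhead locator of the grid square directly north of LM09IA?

LM09ib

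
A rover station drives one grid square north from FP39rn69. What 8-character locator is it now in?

FP39ro60

Latitude extended square 9; +1 → 10, wraps to 0, carry into subsquare.
Latitude subsquare n = 13; +1 → 14 = o.
The longitude characters are unchanged.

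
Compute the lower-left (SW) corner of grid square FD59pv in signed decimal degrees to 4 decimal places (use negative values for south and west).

Field F=5, D=3: +5·20° lon, +3·10° lat → SW at lon -80°, lat -60°.
Square 5, 9: +5·2° lon, +9·1° lat → SW at lon -70°, lat -51°.
Subsquare p=15, v=21: +15·0.0833333° lon, +21·0.0416667° lat → SW at lon -68.75°, lat -50.125°.
latitude -50.1250, longitude -68.7500.

-50.1250, -68.7500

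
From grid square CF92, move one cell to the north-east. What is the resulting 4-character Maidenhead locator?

DF03

Longitude square 9; +1 → 10, wraps to 0, carry into field.
Longitude field C = 2; +1 → 3 = D.
Latitude square 2; +1 → 3.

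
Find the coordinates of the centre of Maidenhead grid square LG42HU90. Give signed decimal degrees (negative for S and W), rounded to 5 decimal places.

-27.16458, 48.66250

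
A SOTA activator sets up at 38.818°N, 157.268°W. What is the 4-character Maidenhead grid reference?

Offset from 180°W / 90°S: lon 22.73°, lat 128.82°.
Field: lon ⌊22.73/20⌋ = 1 → B; lat ⌊128.82/10⌋ = 12 → M.
Square: lon ⌊2.73/2⌋ = 1; lat ⌊8.82/1⌋ = 8.

BM18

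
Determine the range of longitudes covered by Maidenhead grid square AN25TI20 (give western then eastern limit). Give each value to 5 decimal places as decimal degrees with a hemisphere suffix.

174.40000° W, 174.39167° W

Field A=0, N=13: +0·20° lon, +13·10° lat → SW at lon -180°, lat 40°.
Square 2, 5: +2·2° lon, +5·1° lat → SW at lon -176°, lat 45°.
Subsquare t=19, i=8: +19·0.0833333° lon, +8·0.0416667° lat → SW at lon -174.417°, lat 45.3333°.
Extended square 2, 0: +2·0.00833333° lon, +0·0.00416667° lat → SW at lon -174.4°, lat 45.3333°.
Cell spans 0.00833333° lon × 0.00416667° lat.
west 174.40000° W, east 174.39167° W.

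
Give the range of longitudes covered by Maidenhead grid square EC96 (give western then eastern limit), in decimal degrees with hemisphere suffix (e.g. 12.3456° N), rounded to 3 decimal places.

82.000° W, 80.000° W

Field E=4, C=2: +4·20° lon, +2·10° lat → SW at lon -100°, lat -70°.
Square 9, 6: +9·2° lon, +6·1° lat → SW at lon -82°, lat -64°.
Cell spans 2° lon × 1° lat.
west 82.000° W, east 80.000° W.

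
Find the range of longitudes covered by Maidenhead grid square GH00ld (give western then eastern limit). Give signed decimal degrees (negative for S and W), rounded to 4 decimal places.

-59.0833, -59.0000

Field G=6, H=7: +6·20° lon, +7·10° lat → SW at lon -60°, lat -20°.
Square 0, 0: +0·2° lon, +0·1° lat → SW at lon -60°, lat -20°.
Subsquare l=11, d=3: +11·0.0833333° lon, +3·0.0416667° lat → SW at lon -59.0833°, lat -19.875°.
Cell spans 0.0833333° lon × 0.0416667° lat.
west -59.0833, east -59.0000.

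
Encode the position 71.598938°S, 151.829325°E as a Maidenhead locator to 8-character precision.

QB58vj96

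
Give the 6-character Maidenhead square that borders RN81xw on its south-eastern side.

RN91av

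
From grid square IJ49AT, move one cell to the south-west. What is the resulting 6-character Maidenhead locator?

Longitude subsquare a = 0; −1 → -1, wraps to 23 = x, carry into square.
Longitude square 4; −1 → 3.
Latitude subsquare t = 19; −1 → 18 = s.

IJ39xs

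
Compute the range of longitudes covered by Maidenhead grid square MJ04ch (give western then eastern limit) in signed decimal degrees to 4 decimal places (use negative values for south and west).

60.1667, 60.2500

Field M=12, J=9: +12·20° lon, +9·10° lat → SW at lon 60°, lat 0°.
Square 0, 4: +0·2° lon, +4·1° lat → SW at lon 60°, lat 4°.
Subsquare c=2, h=7: +2·0.0833333° lon, +7·0.0416667° lat → SW at lon 60.1667°, lat 4.29167°.
Cell spans 0.0833333° lon × 0.0416667° lat.
west 60.1667, east 60.2500.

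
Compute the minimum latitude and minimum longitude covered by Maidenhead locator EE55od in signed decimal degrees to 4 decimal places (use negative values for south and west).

Field E=4, E=4: +4·20° lon, +4·10° lat → SW at lon -100°, lat -50°.
Square 5, 5: +5·2° lon, +5·1° lat → SW at lon -90°, lat -45°.
Subsquare o=14, d=3: +14·0.0833333° lon, +3·0.0416667° lat → SW at lon -88.8333°, lat -44.875°.
latitude -44.8750, longitude -88.8333.

-44.8750, -88.8333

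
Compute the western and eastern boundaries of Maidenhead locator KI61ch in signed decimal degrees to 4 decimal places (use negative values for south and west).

32.1667, 32.2500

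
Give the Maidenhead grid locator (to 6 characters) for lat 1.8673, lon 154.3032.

QJ71du

Offset from 180°W / 90°S: lon 334.3032°, lat 91.8673°.
Field: lon ⌊334.3032/20⌋ = 16 → Q; lat ⌊91.8673/10⌋ = 9 → J.
Square: lon ⌊14.3032/2⌋ = 7; lat ⌊1.8673/1⌋ = 1.
Subsquare: lon ⌊0.3032/0.0833333⌋ = 3 → d; lat ⌊0.8673/0.0416667⌋ = 20 → u.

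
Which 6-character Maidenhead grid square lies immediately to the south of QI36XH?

QI36xg

Latitude subsquare h = 7; −1 → 6 = g.
The longitude characters are unchanged.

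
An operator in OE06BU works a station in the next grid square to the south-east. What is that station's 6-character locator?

Longitude subsquare b = 1; +1 → 2 = c.
Latitude subsquare u = 20; −1 → 19 = t.

OE06ct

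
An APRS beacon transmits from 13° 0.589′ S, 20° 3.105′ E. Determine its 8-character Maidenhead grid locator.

KH06ax67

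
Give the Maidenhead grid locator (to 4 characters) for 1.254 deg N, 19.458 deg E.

JJ91

Add 180° to longitude and 90° to latitude: 199.46, 91.25.
Field: 199.46/20 → 9 → J, 91.25/10 → 9 → J; chars JJ.
Square: 19.46/2 → 9, 1.25/1 → 1; chars 91.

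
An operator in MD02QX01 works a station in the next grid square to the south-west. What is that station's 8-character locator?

MD02px90

Longitude extended square 0; −1 → -1, wraps to 9, carry into subsquare.
Longitude subsquare q = 16; −1 → 15 = p.
Latitude extended square 1; −1 → 0.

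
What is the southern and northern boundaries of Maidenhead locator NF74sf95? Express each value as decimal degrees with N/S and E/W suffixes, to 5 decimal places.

Field N=13, F=5: +13·20° lon, +5·10° lat → SW at lon 80°, lat -40°.
Square 7, 4: +7·2° lon, +4·1° lat → SW at lon 94°, lat -36°.
Subsquare s=18, f=5: +18·0.0833333° lon, +5·0.0416667° lat → SW at lon 95.5°, lat -35.7917°.
Extended square 9, 5: +9·0.00833333° lon, +5·0.00416667° lat → SW at lon 95.575°, lat -35.7708°.
Cell spans 0.00833333° lon × 0.00416667° lat.
south 35.77083° S, north 35.76667° S.

35.77083° S, 35.76667° S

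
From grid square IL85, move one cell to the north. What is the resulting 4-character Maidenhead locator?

IL86

Latitude square 5; +1 → 6.
The longitude characters are unchanged.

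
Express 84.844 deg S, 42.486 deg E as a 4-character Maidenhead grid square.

LA15

Offset from 180°W / 90°S: lon 222.49°, lat 5.16°.
Field: lon ⌊222.49/20⌋ = 11 → L; lat ⌊5.16/10⌋ = 0 → A.
Square: lon ⌊2.49/2⌋ = 1; lat ⌊5.16/1⌋ = 5.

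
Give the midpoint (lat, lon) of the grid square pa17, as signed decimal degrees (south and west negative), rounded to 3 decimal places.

Field P=15, A=0: +15·20° lon, +0·10° lat → SW at lon 120°, lat -90°.
Square 1, 7: +1·2° lon, +7·1° lat → SW at lon 122°, lat -83°.
Cell spans 2° lon × 1° lat. Centre is SW corner plus half of each.
latitude -82.500, longitude 123.000.

-82.500, 123.000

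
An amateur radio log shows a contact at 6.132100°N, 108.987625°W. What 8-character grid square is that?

DJ56md11

Shift to the Maidenhead origin (180°W, 90°S): lon 71.01238, lat 96.13210.
Field (20°×10°, letters A–R): lon ⌊71.01238/20⌋ = 3 → D; lat ⌊96.13210/10⌋ = 9 → J.
Square (2°×1°, digits 0–9): lon ⌊11.01238/2⌋ = 5; lat ⌊6.13210/1⌋ = 6.
Subsquare (5′×2.5′, letters a–x): lon ⌊1.01238/0.0833333⌋ = 12 → m; lat ⌊0.13210/0.0416667⌋ = 3 → d.
Extended square (30″×15″, digits 0–9): lon ⌊0.01238/0.00833333⌋ = 1; lat ⌊0.00710/0.00416667⌋ = 1.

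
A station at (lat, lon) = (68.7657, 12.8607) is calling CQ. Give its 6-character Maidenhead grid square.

JP68ks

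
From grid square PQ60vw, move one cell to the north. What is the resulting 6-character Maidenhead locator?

Latitude subsquare w = 22; +1 → 23 = x.
The longitude characters are unchanged.

PQ60vx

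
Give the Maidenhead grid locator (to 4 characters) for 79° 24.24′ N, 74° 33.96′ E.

Shift to the Maidenhead origin (180°W, 90°S): lon 254.57, lat 169.40.
Field (20°×10°, letters A–R): 254.57/20 → 12 → M, 169.40/10 → 16 → Q; chars MQ.
Square (2°×1°, digits 0–9): 14.57/2 → 7, 9.40/1 → 9; chars 79.

MQ79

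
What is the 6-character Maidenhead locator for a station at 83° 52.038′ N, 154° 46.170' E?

QR73ju

Shift to the Maidenhead origin (180°W, 90°S): lon 334.7695, lat 173.8673.
Field: 334.7695/20 → 16 → Q, 173.8673/10 → 17 → R; chars QR.
Square: 14.7695/2 → 7, 3.8673/1 → 3; chars 73.
Subsquare: 0.7695/0.0833333 → 9 → j, 0.8673/0.0416667 → 20 → u; chars ju.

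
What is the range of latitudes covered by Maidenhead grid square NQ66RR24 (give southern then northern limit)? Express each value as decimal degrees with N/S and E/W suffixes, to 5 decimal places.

Field N=13, Q=16: +13·20° lon, +16·10° lat → SW at lon 80°, lat 70°.
Square 6, 6: +6·2° lon, +6·1° lat → SW at lon 92°, lat 76°.
Subsquare r=17, r=17: +17·0.0833333° lon, +17·0.0416667° lat → SW at lon 93.4167°, lat 76.7083°.
Extended square 2, 4: +2·0.00833333° lon, +4·0.00416667° lat → SW at lon 93.4333°, lat 76.725°.
Cell spans 0.00833333° lon × 0.00416667° lat.
south 76.72500° N, north 76.72917° N.

76.72500° N, 76.72917° N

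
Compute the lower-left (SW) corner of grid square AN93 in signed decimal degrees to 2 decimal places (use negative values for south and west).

43.00, -162.00

Field A=0, N=13: +0·20° lon, +13·10° lat → SW at lon -180°, lat 40°.
Square 9, 3: +9·2° lon, +3·1° lat → SW at lon -162°, lat 43°.
latitude 43.00, longitude -162.00.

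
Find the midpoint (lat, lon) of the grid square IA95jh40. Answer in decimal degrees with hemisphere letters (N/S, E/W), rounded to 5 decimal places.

84.70625° S, 1.21250° W

Field I=8, A=0: +8·20° lon, +0·10° lat → SW at lon -20°, lat -90°.
Square 9, 5: +9·2° lon, +5·1° lat → SW at lon -2°, lat -85°.
Subsquare j=9, h=7: +9·0.0833333° lon, +7·0.0416667° lat → SW at lon -1.25°, lat -84.7083°.
Extended square 4, 0: +4·0.00833333° lon, +0·0.00416667° lat → SW at lon -1.21667°, lat -84.7083°.
Cell spans 0.00833333° lon × 0.00416667° lat. Centre is SW corner plus half of each.
latitude 84.70625° S, longitude 1.21250° W.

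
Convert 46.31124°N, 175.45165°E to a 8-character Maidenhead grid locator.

RN76rh44

Offset from 180°W / 90°S: lon 355.45165°, lat 136.31124°.
Field: lon ⌊355.45165/20⌋ = 17 → R; lat ⌊136.31124/10⌋ = 13 → N.
Square: lon ⌊15.45165/2⌋ = 7; lat ⌊6.31124/1⌋ = 6.
Subsquare: lon ⌊1.45165/0.0833333⌋ = 17 → r; lat ⌊0.31124/0.0416667⌋ = 7 → h.
Extended square: lon ⌊0.03498/0.00833333⌋ = 4; lat ⌊0.01957/0.00416667⌋ = 4.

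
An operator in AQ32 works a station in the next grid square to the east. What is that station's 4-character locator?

Longitude square 3; +1 → 4.
The latitude characters are unchanged.

AQ42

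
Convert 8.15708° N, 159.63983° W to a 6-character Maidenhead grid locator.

BJ08ed

Offset from 180°W / 90°S: lon 20.3602°, lat 98.1571°.
Field: 20.3602/20 → 1 → B, 98.1571/10 → 9 → J; chars BJ.
Square: 0.3602/2 → 0, 8.1571/1 → 8; chars 08.
Subsquare: 0.3602/0.0833333 → 4 → e, 0.1571/0.0416667 → 3 → d; chars ed.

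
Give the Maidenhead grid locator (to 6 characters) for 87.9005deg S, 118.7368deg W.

DA02pc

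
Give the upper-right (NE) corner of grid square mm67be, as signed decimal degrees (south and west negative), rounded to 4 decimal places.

Field M=12, M=12: +12·20° lon, +12·10° lat → SW at lon 60°, lat 30°.
Square 6, 7: +6·2° lon, +7·1° lat → SW at lon 72°, lat 37°.
Subsquare b=1, e=4: +1·0.0833333° lon, +4·0.0416667° lat → SW at lon 72.0833°, lat 37.1667°.
Cell spans 0.0833333° lon × 0.0416667° lat. NE corner is SW corner plus one full cell.
latitude 37.2083, longitude 72.1667.

37.2083, 72.1667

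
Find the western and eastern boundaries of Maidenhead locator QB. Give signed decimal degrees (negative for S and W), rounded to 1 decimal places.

Field Q=16, B=1: +16·20° lon, +1·10° lat → SW at lon 140°, lat -80°.
Cell spans 20° lon × 10° lat.
west 140.0, east 160.0.

140.0, 160.0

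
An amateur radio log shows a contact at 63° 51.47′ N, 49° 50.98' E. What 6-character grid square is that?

LP43wu

Add 180° to longitude and 90° to latitude: 229.8497, 153.8578.
Field: lon ⌊229.8497/20⌋ = 11 → L; lat ⌊153.8578/10⌋ = 15 → P.
Square: lon ⌊9.8497/2⌋ = 4; lat ⌊3.8578/1⌋ = 3.
Subsquare: lon ⌊1.8497/0.0833333⌋ = 22 → w; lat ⌊0.8578/0.0416667⌋ = 20 → u.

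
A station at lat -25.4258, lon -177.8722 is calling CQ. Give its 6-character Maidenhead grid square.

Shift to the Maidenhead origin (180°W, 90°S): lon 2.1278, lat 64.5742.
Field: lon ⌊2.1278/20⌋ = 0 → A; lat ⌊64.5742/10⌋ = 6 → G.
Square: lon ⌊2.1278/2⌋ = 1; lat ⌊4.5742/1⌋ = 4.
Subsquare: lon ⌊0.1278/0.0833333⌋ = 1 → b; lat ⌊0.5742/0.0416667⌋ = 13 → n.

AG14bn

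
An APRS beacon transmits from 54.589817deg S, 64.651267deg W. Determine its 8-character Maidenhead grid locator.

Add 180° to longitude and 90° to latitude: 115.34873, 35.41018.
Field (20°×10°, letters A–R): 115.34873/20 → 5 → F, 35.41018/10 → 3 → D; chars FD.
Square (2°×1°, digits 0–9): 15.34873/2 → 7, 5.41018/1 → 5; chars 75.
Subsquare (5′×2.5′, letters a–x): 1.34873/0.0833333 → 16 → q, 0.41018/0.0416667 → 9 → j; chars qj.
Extended square (30″×15″, digits 0–9): 0.01540/0.00833333 → 1, 0.03518/0.00416667 → 8; chars 18.

FD75qj18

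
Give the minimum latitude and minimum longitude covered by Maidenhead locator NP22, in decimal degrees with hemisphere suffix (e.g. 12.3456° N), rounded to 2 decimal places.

Field N=13, P=15: +13·20° lon, +15·10° lat → SW at lon 80°, lat 60°.
Square 2, 2: +2·2° lon, +2·1° lat → SW at lon 84°, lat 62°.
latitude 62.00° N, longitude 84.00° E.

62.00° N, 84.00° E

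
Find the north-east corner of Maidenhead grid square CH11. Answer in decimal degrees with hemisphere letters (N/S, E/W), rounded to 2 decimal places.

18.00° S, 136.00° W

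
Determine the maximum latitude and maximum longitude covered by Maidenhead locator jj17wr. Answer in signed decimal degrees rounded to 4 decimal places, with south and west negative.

7.7500, 3.9167

Field J=9, J=9: +9·20° lon, +9·10° lat → SW at lon 0°, lat 0°.
Square 1, 7: +1·2° lon, +7·1° lat → SW at lon 2°, lat 7°.
Subsquare w=22, r=17: +22·0.0833333° lon, +17·0.0416667° lat → SW at lon 3.83333°, lat 7.70833°.
Cell spans 0.0833333° lon × 0.0416667° lat. NE corner is SW corner plus one full cell.
latitude 7.7500, longitude 3.9167.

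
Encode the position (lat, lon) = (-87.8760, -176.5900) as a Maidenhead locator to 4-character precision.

Shift to the Maidenhead origin (180°W, 90°S): lon 3.41, lat 2.12.
Field (20°×10°, letters A–R): 3.41/20 → 0 → A, 2.12/10 → 0 → A; chars AA.
Square (2°×1°, digits 0–9): 3.41/2 → 1, 2.12/1 → 2; chars 12.

AA12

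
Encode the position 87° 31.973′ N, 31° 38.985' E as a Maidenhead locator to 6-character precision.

Offset from 180°W / 90°S: lon 211.6498°, lat 177.5329°.
Field: lon ⌊211.6498/20⌋ = 10 → K; lat ⌊177.5329/10⌋ = 17 → R.
Square: lon ⌊11.6498/2⌋ = 5; lat ⌊7.5329/1⌋ = 7.
Subsquare: lon ⌊1.6498/0.0833333⌋ = 19 → t; lat ⌊0.5329/0.0416667⌋ = 12 → m.

KR57tm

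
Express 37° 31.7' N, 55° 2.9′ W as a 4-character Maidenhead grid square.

GM27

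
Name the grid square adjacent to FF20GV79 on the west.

FF20gv69

Longitude extended square 7; −1 → 6.
The latitude characters are unchanged.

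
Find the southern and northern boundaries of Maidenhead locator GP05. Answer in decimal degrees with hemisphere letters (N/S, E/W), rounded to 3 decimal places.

65.000° N, 66.000° N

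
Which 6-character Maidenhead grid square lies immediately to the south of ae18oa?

AE17ox

Latitude subsquare a = 0; −1 → -1, wraps to 23 = x, carry into square.
Latitude square 8; −1 → 7.
The longitude characters are unchanged.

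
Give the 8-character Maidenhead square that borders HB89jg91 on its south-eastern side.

Longitude extended square 9; +1 → 10, wraps to 0, carry into subsquare.
Longitude subsquare j = 9; +1 → 10 = k.
Latitude extended square 1; −1 → 0.

HB89kg00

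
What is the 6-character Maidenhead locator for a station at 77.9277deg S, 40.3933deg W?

Shift to the Maidenhead origin (180°W, 90°S): lon 139.6067, lat 12.0723.
Field (20°×10°, letters A–R): 139.6067/20 → 6 → G, 12.0723/10 → 1 → B; chars GB.
Square (2°×1°, digits 0–9): 19.6067/2 → 9, 2.0723/1 → 2; chars 92.
Subsquare (5′×2.5′, letters a–x): 1.6067/0.0833333 → 19 → t, 0.0723/0.0416667 → 1 → b; chars tb.

GB92tb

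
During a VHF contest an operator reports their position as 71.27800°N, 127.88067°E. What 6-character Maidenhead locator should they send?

PQ31wg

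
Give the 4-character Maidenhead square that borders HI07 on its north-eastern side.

HI18

Longitude square 0; +1 → 1.
Latitude square 7; +1 → 8.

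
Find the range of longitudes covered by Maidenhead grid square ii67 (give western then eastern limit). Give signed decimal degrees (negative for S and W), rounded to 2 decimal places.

-8.00, -6.00

Field I=8, I=8: +8·20° lon, +8·10° lat → SW at lon -20°, lat -10°.
Square 6, 7: +6·2° lon, +7·1° lat → SW at lon -8°, lat -3°.
Cell spans 2° lon × 1° lat.
west -8.00, east -6.00.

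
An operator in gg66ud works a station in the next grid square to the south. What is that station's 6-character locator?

Latitude subsquare d = 3; −1 → 2 = c.
The longitude characters are unchanged.

GG66uc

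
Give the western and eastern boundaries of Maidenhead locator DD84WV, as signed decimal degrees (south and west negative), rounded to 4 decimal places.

Field D=3, D=3: +3·20° lon, +3·10° lat → SW at lon -120°, lat -60°.
Square 8, 4: +8·2° lon, +4·1° lat → SW at lon -104°, lat -56°.
Subsquare w=22, v=21: +22·0.0833333° lon, +21·0.0416667° lat → SW at lon -102.167°, lat -55.125°.
Cell spans 0.0833333° lon × 0.0416667° lat.
west -102.1667, east -102.0833.

-102.1667, -102.0833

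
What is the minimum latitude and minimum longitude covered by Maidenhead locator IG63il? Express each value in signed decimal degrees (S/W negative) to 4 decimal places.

-26.5417, -7.3333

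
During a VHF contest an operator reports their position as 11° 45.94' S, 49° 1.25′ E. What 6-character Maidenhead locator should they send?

Shift to the Maidenhead origin (180°W, 90°S): lon 229.0208, lat 78.2343.
Field: 229.0208/20 → 11 → L, 78.2343/10 → 7 → H; chars LH.
Square: 9.0208/2 → 4, 8.2343/1 → 8; chars 48.
Subsquare: 1.0208/0.0833333 → 12 → m, 0.2343/0.0416667 → 5 → f; chars mf.

LH48mf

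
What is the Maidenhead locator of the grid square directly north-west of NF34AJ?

NF24xk

Longitude subsquare a = 0; −1 → -1, wraps to 23 = x, carry into square.
Longitude square 3; −1 → 2.
Latitude subsquare j = 9; +1 → 10 = k.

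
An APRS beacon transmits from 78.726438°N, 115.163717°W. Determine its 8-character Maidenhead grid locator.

DQ28kr04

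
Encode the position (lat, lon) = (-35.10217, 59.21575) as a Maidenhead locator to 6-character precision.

LF94ov

Shift to the Maidenhead origin (180°W, 90°S): lon 239.2158, lat 54.8978.
Field (20°×10°, letters A–R): 239.2158/20 → 11 → L, 54.8978/10 → 5 → F; chars LF.
Square (2°×1°, digits 0–9): 19.2158/2 → 9, 4.8978/1 → 4; chars 94.
Subsquare (5′×2.5′, letters a–x): 1.2158/0.0833333 → 14 → o, 0.8978/0.0416667 → 21 → v; chars ov.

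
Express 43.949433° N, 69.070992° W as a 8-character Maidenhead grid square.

Shift to the Maidenhead origin (180°W, 90°S): lon 110.92901, lat 133.94943.
Field: 110.92901/20 → 5 → F, 133.94943/10 → 13 → N; chars FN.
Square: 10.92901/2 → 5, 3.94943/1 → 3; chars 53.
Subsquare: 0.92901/0.0833333 → 11 → l, 0.94943/0.0416667 → 22 → w; chars lw.
Extended square: 0.01234/0.00833333 → 1, 0.03277/0.00416667 → 7; chars 17.

FN53lw17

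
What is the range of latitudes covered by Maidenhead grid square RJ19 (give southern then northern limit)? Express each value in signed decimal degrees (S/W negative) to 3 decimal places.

Field R=17, J=9: +17·20° lon, +9·10° lat → SW at lon 160°, lat 0°.
Square 1, 9: +1·2° lon, +9·1° lat → SW at lon 162°, lat 9°.
Cell spans 2° lon × 1° lat.
south 9.000, north 10.000.

9.000, 10.000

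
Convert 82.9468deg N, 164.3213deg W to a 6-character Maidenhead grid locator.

AR72uw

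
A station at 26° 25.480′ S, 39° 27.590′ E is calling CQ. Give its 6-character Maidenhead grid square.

KG93rn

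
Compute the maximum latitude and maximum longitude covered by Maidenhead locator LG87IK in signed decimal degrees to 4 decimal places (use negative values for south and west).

-22.5417, 56.7500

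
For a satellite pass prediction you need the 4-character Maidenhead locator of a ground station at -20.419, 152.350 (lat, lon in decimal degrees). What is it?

QG69

Shift to the Maidenhead origin (180°W, 90°S): lon 332.35, lat 69.58.
Field: 332.35/20 → 16 → Q, 69.58/10 → 6 → G; chars QG.
Square: 12.35/2 → 6, 9.58/1 → 9; chars 69.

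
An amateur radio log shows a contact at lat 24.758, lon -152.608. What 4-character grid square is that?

BL34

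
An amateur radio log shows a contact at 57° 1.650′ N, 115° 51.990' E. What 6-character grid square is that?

OO77wa

Offset from 180°W / 90°S: lon 295.8665°, lat 147.0275°.
Field (20°×10°, letters A–R): 295.8665/20 → 14 → O, 147.0275/10 → 14 → O; chars OO.
Square (2°×1°, digits 0–9): 15.8665/2 → 7, 7.0275/1 → 7; chars 77.
Subsquare (5′×2.5′, letters a–x): 1.8665/0.0833333 → 22 → w, 0.0275/0.0416667 → 0 → a; chars wa.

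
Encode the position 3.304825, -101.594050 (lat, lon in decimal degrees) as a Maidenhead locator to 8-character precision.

Offset from 180°W / 90°S: lon 78.40595°, lat 93.30482°.
Field: 78.40595/20 → 3 → D, 93.30482/10 → 9 → J; chars DJ.
Square: 18.40595/2 → 9, 3.30482/1 → 3; chars 93.
Subsquare: 0.40595/0.0833333 → 4 → e, 0.30482/0.0416667 → 7 → h; chars eh.
Extended square: 0.07262/0.00833333 → 8, 0.01316/0.00416667 → 3; chars 83.

DJ93eh83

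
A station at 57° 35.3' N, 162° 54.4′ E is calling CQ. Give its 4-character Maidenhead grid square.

RO17

Offset from 180°W / 90°S: lon 342.91°, lat 147.59°.
Field (20°×10°, letters A–R): lon ⌊342.91/20⌋ = 17 → R; lat ⌊147.59/10⌋ = 14 → O.
Square (2°×1°, digits 0–9): lon ⌊2.91/2⌋ = 1; lat ⌊7.59/1⌋ = 7.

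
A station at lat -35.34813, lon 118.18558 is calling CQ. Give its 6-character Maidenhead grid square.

OF94cp

Offset from 180°W / 90°S: lon 298.1856°, lat 54.6519°.
Field: lon ⌊298.1856/20⌋ = 14 → O; lat ⌊54.6519/10⌋ = 5 → F.
Square: lon ⌊18.1856/2⌋ = 9; lat ⌊4.6519/1⌋ = 4.
Subsquare: lon ⌊0.1856/0.0833333⌋ = 2 → c; lat ⌊0.6519/0.0416667⌋ = 15 → p.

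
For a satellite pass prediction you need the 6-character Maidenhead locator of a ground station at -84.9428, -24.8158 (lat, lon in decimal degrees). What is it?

Offset from 180°W / 90°S: lon 155.1842°, lat 5.0572°.
Field: lon ⌊155.1842/20⌋ = 7 → H; lat ⌊5.0572/10⌋ = 0 → A.
Square: lon ⌊15.1842/2⌋ = 7; lat ⌊5.0572/1⌋ = 5.
Subsquare: lon ⌊1.1842/0.0833333⌋ = 14 → o; lat ⌊0.0572/0.0416667⌋ = 1 → b.

HA75ob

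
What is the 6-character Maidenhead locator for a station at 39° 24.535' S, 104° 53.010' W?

DF70no

Add 180° to longitude and 90° to latitude: 75.1165, 50.5911.
Field: lon ⌊75.1165/20⌋ = 3 → D; lat ⌊50.5911/10⌋ = 5 → F.
Square: lon ⌊15.1165/2⌋ = 7; lat ⌊0.5911/1⌋ = 0.
Subsquare: lon ⌊1.1165/0.0833333⌋ = 13 → n; lat ⌊0.5911/0.0416667⌋ = 14 → o.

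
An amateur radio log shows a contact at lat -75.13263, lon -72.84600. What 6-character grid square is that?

FB34nu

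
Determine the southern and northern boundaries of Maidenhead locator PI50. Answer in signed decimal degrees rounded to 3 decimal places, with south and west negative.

-10.000, -9.000

Field P=15, I=8: +15·20° lon, +8·10° lat → SW at lon 120°, lat -10°.
Square 5, 0: +5·2° lon, +0·1° lat → SW at lon 130°, lat -10°.
Cell spans 2° lon × 1° lat.
south -10.000, north -9.000.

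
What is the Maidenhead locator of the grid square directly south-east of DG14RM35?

Longitude extended square 3; +1 → 4.
Latitude extended square 5; −1 → 4.

DG14rm44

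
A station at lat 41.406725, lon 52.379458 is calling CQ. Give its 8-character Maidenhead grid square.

LN61ej57

Shift to the Maidenhead origin (180°W, 90°S): lon 232.37946, lat 131.40672.
Field: lon ⌊232.37946/20⌋ = 11 → L; lat ⌊131.40672/10⌋ = 13 → N.
Square: lon ⌊12.37946/2⌋ = 6; lat ⌊1.40672/1⌋ = 1.
Subsquare: lon ⌊0.37946/0.0833333⌋ = 4 → e; lat ⌊0.40672/0.0416667⌋ = 9 → j.
Extended square: lon ⌊0.04612/0.00833333⌋ = 5; lat ⌊0.03172/0.00416667⌋ = 7.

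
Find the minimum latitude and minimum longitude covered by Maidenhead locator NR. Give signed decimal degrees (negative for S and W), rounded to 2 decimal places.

80.00, 80.00

Field N=13, R=17: +13·20° lon, +17·10° lat → SW at lon 80°, lat 80°.
latitude 80.00, longitude 80.00.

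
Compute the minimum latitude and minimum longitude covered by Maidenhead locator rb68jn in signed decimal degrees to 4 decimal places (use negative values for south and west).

Field R=17, B=1: +17·20° lon, +1·10° lat → SW at lon 160°, lat -80°.
Square 6, 8: +6·2° lon, +8·1° lat → SW at lon 172°, lat -72°.
Subsquare j=9, n=13: +9·0.0833333° lon, +13·0.0416667° lat → SW at lon 172.75°, lat -71.4583°.
latitude -71.4583, longitude 172.7500.

-71.4583, 172.7500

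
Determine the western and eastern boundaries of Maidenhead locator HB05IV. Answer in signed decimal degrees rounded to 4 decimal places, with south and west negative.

Field H=7, B=1: +7·20° lon, +1·10° lat → SW at lon -40°, lat -80°.
Square 0, 5: +0·2° lon, +5·1° lat → SW at lon -40°, lat -75°.
Subsquare i=8, v=21: +8·0.0833333° lon, +21·0.0416667° lat → SW at lon -39.3333°, lat -74.125°.
Cell spans 0.0833333° lon × 0.0416667° lat.
west -39.3333, east -39.2500.

-39.3333, -39.2500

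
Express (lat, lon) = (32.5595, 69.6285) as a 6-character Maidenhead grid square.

MM42tn

Offset from 180°W / 90°S: lon 249.6285°, lat 122.5595°.
Field (20°×10°, letters A–R): lon ⌊249.6285/20⌋ = 12 → M; lat ⌊122.5595/10⌋ = 12 → M.
Square (2°×1°, digits 0–9): lon ⌊9.6285/2⌋ = 4; lat ⌊2.5595/1⌋ = 2.
Subsquare (5′×2.5′, letters a–x): lon ⌊1.6285/0.0833333⌋ = 19 → t; lat ⌊0.5595/0.0416667⌋ = 13 → n.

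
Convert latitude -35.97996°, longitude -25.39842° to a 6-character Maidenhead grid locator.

HF74ha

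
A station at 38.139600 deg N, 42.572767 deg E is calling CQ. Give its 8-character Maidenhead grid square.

LM18gd83

Add 180° to longitude and 90° to latitude: 222.57277, 128.13960.
Field (20°×10°, letters A–R): 222.57277/20 → 11 → L, 128.13960/10 → 12 → M; chars LM.
Square (2°×1°, digits 0–9): 2.57277/2 → 1, 8.13960/1 → 8; chars 18.
Subsquare (5′×2.5′, letters a–x): 0.57277/0.0833333 → 6 → g, 0.13960/0.0416667 → 3 → d; chars gd.
Extended square (30″×15″, digits 0–9): 0.07277/0.00833333 → 8, 0.01460/0.00416667 → 3; chars 83.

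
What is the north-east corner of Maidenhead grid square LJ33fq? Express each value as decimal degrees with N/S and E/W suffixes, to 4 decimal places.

3.7083° N, 46.5000° E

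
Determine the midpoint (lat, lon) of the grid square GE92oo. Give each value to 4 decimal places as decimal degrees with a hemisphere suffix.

Field G=6, E=4: +6·20° lon, +4·10° lat → SW at lon -60°, lat -50°.
Square 9, 2: +9·2° lon, +2·1° lat → SW at lon -42°, lat -48°.
Subsquare o=14, o=14: +14·0.0833333° lon, +14·0.0416667° lat → SW at lon -40.8333°, lat -47.4167°.
Cell spans 0.0833333° lon × 0.0416667° lat. Centre is SW corner plus half of each.
latitude 47.3958° S, longitude 40.7917° W.

47.3958° S, 40.7917° W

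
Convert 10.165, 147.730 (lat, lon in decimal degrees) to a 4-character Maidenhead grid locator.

QK30

Add 180° to longitude and 90° to latitude: 327.73, 100.16.
Field: 327.73/20 → 16 → Q, 100.16/10 → 10 → K; chars QK.
Square: 7.73/2 → 3, 0.16/1 → 0; chars 30.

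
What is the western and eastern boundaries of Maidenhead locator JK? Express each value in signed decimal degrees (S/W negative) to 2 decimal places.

Field J=9, K=10: +9·20° lon, +10·10° lat → SW at lon 0°, lat 10°.
Cell spans 20° lon × 10° lat.
west 0.00, east 20.00.

0.00, 20.00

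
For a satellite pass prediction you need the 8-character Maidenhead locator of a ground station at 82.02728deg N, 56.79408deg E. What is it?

LR82ja56

Add 180° to longitude and 90° to latitude: 236.79408, 172.02728.
Field: lon ⌊236.79408/20⌋ = 11 → L; lat ⌊172.02728/10⌋ = 17 → R.
Square: lon ⌊16.79408/2⌋ = 8; lat ⌊2.02728/1⌋ = 2.
Subsquare: lon ⌊0.79408/0.0833333⌋ = 9 → j; lat ⌊0.02728/0.0416667⌋ = 0 → a.
Extended square: lon ⌊0.04408/0.00833333⌋ = 5; lat ⌊0.02728/0.00416667⌋ = 6.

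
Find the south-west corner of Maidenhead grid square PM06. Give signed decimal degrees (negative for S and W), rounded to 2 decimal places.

Field P=15, M=12: +15·20° lon, +12·10° lat → SW at lon 120°, lat 30°.
Square 0, 6: +0·2° lon, +6·1° lat → SW at lon 120°, lat 36°.
latitude 36.00, longitude 120.00.

36.00, 120.00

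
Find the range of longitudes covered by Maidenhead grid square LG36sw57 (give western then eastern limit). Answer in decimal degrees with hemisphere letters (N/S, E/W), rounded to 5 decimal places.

Field L=11, G=6: +11·20° lon, +6·10° lat → SW at lon 40°, lat -30°.
Square 3, 6: +3·2° lon, +6·1° lat → SW at lon 46°, lat -24°.
Subsquare s=18, w=22: +18·0.0833333° lon, +22·0.0416667° lat → SW at lon 47.5°, lat -23.0833°.
Extended square 5, 7: +5·0.00833333° lon, +7·0.00416667° lat → SW at lon 47.5417°, lat -23.0542°.
Cell spans 0.00833333° lon × 0.00416667° lat.
west 47.54167° E, east 47.55000° E.

47.54167° E, 47.55000° E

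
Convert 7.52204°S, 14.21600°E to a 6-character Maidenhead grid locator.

JI72cl

Shift to the Maidenhead origin (180°W, 90°S): lon 194.2160, lat 82.4780.
Field (20°×10°, letters A–R): lon ⌊194.2160/20⌋ = 9 → J; lat ⌊82.4780/10⌋ = 8 → I.
Square (2°×1°, digits 0–9): lon ⌊14.2160/2⌋ = 7; lat ⌊2.4780/1⌋ = 2.
Subsquare (5′×2.5′, letters a–x): lon ⌊0.2160/0.0833333⌋ = 2 → c; lat ⌊0.4780/0.0416667⌋ = 11 → l.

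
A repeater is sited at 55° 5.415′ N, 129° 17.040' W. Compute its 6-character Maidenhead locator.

Shift to the Maidenhead origin (180°W, 90°S): lon 50.7160, lat 145.0902.
Field: 50.7160/20 → 2 → C, 145.0902/10 → 14 → O; chars CO.
Square: 10.7160/2 → 5, 5.0902/1 → 5; chars 55.
Subsquare: 0.7160/0.0833333 → 8 → i, 0.0902/0.0416667 → 2 → c; chars ic.

CO55ic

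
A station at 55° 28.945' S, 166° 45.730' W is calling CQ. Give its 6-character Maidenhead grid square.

AD64om

Add 180° to longitude and 90° to latitude: 13.2378, 34.5176.
Field: 13.2378/20 → 0 → A, 34.5176/10 → 3 → D; chars AD.
Square: 13.2378/2 → 6, 4.5176/1 → 4; chars 64.
Subsquare: 1.2378/0.0833333 → 14 → o, 0.5176/0.0416667 → 12 → m; chars om.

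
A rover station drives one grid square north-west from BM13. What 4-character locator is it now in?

Longitude square 1; −1 → 0.
Latitude square 3; +1 → 4.

BM04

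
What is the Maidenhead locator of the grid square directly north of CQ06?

CQ07

Latitude square 6; +1 → 7.
The longitude characters are unchanged.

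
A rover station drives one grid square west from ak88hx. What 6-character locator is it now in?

Longitude subsquare h = 7; −1 → 6 = g.
The latitude characters are unchanged.

AK88gx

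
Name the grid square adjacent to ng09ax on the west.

Longitude subsquare a = 0; −1 → -1, wraps to 23 = x, carry into square.
Longitude square 0; −1 → -1, wraps to 9, carry into field.
Longitude field N = 13; −1 → 12 = M.
The latitude characters are unchanged.

MG99xx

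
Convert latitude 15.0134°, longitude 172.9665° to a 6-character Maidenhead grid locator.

RK65la

Add 180° to longitude and 90° to latitude: 352.9665, 105.0134.
Field: lon ⌊352.9665/20⌋ = 17 → R; lat ⌊105.0134/10⌋ = 10 → K.
Square: lon ⌊12.9665/2⌋ = 6; lat ⌊5.0134/1⌋ = 5.
Subsquare: lon ⌊0.9665/0.0833333⌋ = 11 → l; lat ⌊0.0134/0.0416667⌋ = 0 → a.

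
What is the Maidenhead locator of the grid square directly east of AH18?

AH28

Longitude square 1; +1 → 2.
The latitude characters are unchanged.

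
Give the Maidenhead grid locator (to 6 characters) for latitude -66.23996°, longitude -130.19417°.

CC43vs

Add 180° to longitude and 90° to latitude: 49.8058, 23.7600.
Field: lon ⌊49.8058/20⌋ = 2 → C; lat ⌊23.7600/10⌋ = 2 → C.
Square: lon ⌊9.8058/2⌋ = 4; lat ⌊3.7600/1⌋ = 3.
Subsquare: lon ⌊1.8058/0.0833333⌋ = 21 → v; lat ⌊0.7600/0.0416667⌋ = 18 → s.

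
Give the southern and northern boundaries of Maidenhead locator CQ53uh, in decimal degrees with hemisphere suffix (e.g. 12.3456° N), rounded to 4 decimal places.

Field C=2, Q=16: +2·20° lon, +16·10° lat → SW at lon -140°, lat 70°.
Square 5, 3: +5·2° lon, +3·1° lat → SW at lon -130°, lat 73°.
Subsquare u=20, h=7: +20·0.0833333° lon, +7·0.0416667° lat → SW at lon -128.333°, lat 73.2917°.
Cell spans 0.0833333° lon × 0.0416667° lat.
south 73.2917° N, north 73.3333° N.

73.2917° N, 73.3333° N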